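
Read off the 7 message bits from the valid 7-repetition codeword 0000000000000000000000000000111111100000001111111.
Split into 7-bit blocks: 0000000 0000000 0000000 0000000 1111111 0000000 1111111
Data = 0000101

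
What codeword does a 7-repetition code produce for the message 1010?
Repeat each bit 7× and concatenate:
1→1111111  0→0000000  1→1111111  0→0000000
Codeword = 1111111000000011111110000000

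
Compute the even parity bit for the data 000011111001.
Sum of data bits: 0+0+0+0+1+1+1+1+1+0+0+1 = 6.
6 mod 2 = 0, so parity bit = 0.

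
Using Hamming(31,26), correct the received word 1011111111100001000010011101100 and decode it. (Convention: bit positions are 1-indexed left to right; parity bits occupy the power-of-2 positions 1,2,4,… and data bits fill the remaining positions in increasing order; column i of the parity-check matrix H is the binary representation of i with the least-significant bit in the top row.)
Syndrome s = H · r^T (mod 2), r = 1011111111100001000010011101100:
  s[0] = (1010101010101010101010101010101)·(1011111111100001000010011101100) mod 2 = 1+0+1+0+1+0+1+0+1+0+1+0+0+0+0+0+0+0+0+0+1+0+0+0+1+0+0+0+1+0+0 mod 2 = 1
  s[1] = (0110011001100110011001100110011)·(1011111111100001000010011101100) mod 2 = 0+0+1+0+0+1+1+0+0+1+1+0+0+0+0+0+0+0+0+0+0+0+0+0+0+1+0+0+0+0+0 mod 2 = 0
  s[2] = (0001111000011110000111100001111)·(1011111111100001000010011101100) mod 2 = 0+0+0+1+1+1+1+0+0+0+0+0+0+0+0+0+0+0+0+0+1+0+0+0+0+0+0+1+1+0+0 mod 2 = 1
  s[3] = (0000000111111110000000011111111)·(1011111111100001000010011101100) mod 2 = 0+0+0+0+0+0+0+1+1+1+1+0+0+0+0+0+0+0+0+0+0+0+0+1+1+1+0+1+1+0+0 mod 2 = 1
  s[4] = (0000000000000001111111111111111)·(1011111111100001000010011101100) mod 2 = 0+0+0+0+0+0+0+0+0+0+0+0+0+0+0+1+0+0+0+0+1+0+0+1+1+1+0+1+1+0+0 mod 2 = 1
Syndrome = 10111
Column 29 of H equals this syndrome → error at bit 29 (1-indexed).
Flip bit 29: 1011111111100001000010011101100 → 1011111111100001000010011101000
Extract data bits at positions {3,5,6,7,9,10,11,12,13,14,15,17,18,19,20,21,22,23,24,25,26,27,28,29,30,31}: 11111110000000010011101000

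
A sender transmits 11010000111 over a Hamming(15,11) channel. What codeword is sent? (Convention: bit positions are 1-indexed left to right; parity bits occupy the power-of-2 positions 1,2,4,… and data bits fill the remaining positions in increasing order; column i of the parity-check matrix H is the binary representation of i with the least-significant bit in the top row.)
Codeword c = d · G (mod 2), d = 11010000111:
  c[0] = d·G[:,0] = (11010000111)·(11011010101) mod 2 = 1+1+0+1+0+0+0+0+1+0+1 mod 2 = 1
  c[1] = d·G[:,1] = (11010000111)·(10110110011) mod 2 = 1+0+0+1+0+0+0+0+0+1+1 mod 2 = 0
  c[2] = d·G[:,2] = (11010000111)·(10000000000) mod 2 = 1+0+0+0+0+0+0+0+0+0+0 mod 2 = 1
  c[3] = d·G[:,3] = (11010000111)·(01110001111) mod 2 = 0+1+0+1+0+0+0+0+1+1+1 mod 2 = 1
  c[4] = d·G[:,4] = (11010000111)·(01000000000) mod 2 = 0+1+0+0+0+0+0+0+0+0+0 mod 2 = 1
  c[5] = d·G[:,5] = (11010000111)·(00100000000) mod 2 = 0+0+0+0+0+0+0+0+0+0+0 mod 2 = 0
  c[6] = d·G[:,6] = (11010000111)·(00010000000) mod 2 = 0+0+0+1+0+0+0+0+0+0+0 mod 2 = 1
  c[7] = d·G[:,7] = (11010000111)·(00001111111) mod 2 = 0+0+0+0+0+0+0+0+1+1+1 mod 2 = 1
  c[8] = d·G[:,8] = (11010000111)·(00001000000) mod 2 = 0+0+0+0+0+0+0+0+0+0+0 mod 2 = 0
  c[9] = d·G[:,9] = (11010000111)·(00000100000) mod 2 = 0+0+0+0+0+0+0+0+0+0+0 mod 2 = 0
  c[10] = d·G[:,10] = (11010000111)·(00000010000) mod 2 = 0+0+0+0+0+0+0+0+0+0+0 mod 2 = 0
  c[11] = d·G[:,11] = (11010000111)·(00000001000) mod 2 = 0+0+0+0+0+0+0+0+0+0+0 mod 2 = 0
  c[12] = d·G[:,12] = (11010000111)·(00000000100) mod 2 = 0+0+0+0+0+0+0+0+1+0+0 mod 2 = 1
  c[13] = d·G[:,13] = (11010000111)·(00000000010) mod 2 = 0+0+0+0+0+0+0+0+0+1+0 mod 2 = 1
  c[14] = d·G[:,14] = (11010000111)·(00000000001) mod 2 = 0+0+0+0+0+0+0+0+0+0+1 mod 2 = 1
Codeword = 101110110000111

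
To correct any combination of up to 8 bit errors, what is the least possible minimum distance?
Correcting t errors requires d_min ≥ 2t + 1 = 2·8 + 1 = 17.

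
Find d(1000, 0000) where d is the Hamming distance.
XOR = 1000, count of 1s = 1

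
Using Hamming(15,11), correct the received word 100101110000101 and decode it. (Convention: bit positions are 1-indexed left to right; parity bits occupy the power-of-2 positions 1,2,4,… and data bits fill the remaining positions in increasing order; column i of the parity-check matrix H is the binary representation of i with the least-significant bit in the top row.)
Syndrome s = H · r^T (mod 2), r = 100101110000101:
  s[0] = (101010101010101)·(100101110000101) mod 2 = 1+0+0+0+0+0+1+0+0+0+0+0+1+0+1 mod 2 = 0
  s[1] = (011001100110011)·(100101110000101) mod 2 = 0+0+0+0+0+1+1+0+0+0+0+0+0+0+1 mod 2 = 1
  s[2] = (000111100001111)·(100101110000101) mod 2 = 0+0+0+1+0+1+1+0+0+0+0+0+1+0+1 mod 2 = 1
  s[3] = (000000011111111)·(100101110000101) mod 2 = 0+0+0+0+0+0+0+1+0+0+0+0+1+0+1 mod 2 = 1
Syndrome = 0111
Column 14 of H equals this syndrome → error at bit 14 (1-indexed).
Flip bit 14: 100101110000101 → 100101110000111
Extract data bits at positions {3,5,6,7,9,10,11,12,13,14,15}: 00110000111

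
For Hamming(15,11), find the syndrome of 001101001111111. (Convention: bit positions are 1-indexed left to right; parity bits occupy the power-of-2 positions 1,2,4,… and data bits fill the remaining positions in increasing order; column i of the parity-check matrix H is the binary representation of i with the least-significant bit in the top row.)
Syndrome s = H · r^T (mod 2), r = 001101001111111:
  s[0] = (101010101010101)·(001101001111111) mod 2 = 0+0+1+0+0+0+0+0+1+0+1+0+1+0+1 mod 2 = 1
  s[1] = (011001100110011)·(001101001111111) mod 2 = 0+0+1+0+0+1+0+0+0+1+1+0+0+1+1 mod 2 = 0
  s[2] = (000111100001111)·(001101001111111) mod 2 = 0+0+0+1+0+1+0+0+0+0+0+1+1+1+1 mod 2 = 0
  s[3] = (000000011111111)·(001101001111111) mod 2 = 0+0+0+0+0+0+0+0+1+1+1+1+1+1+1 mod 2 = 1
Syndrome = 1001
Non-zero syndrome: error at position 9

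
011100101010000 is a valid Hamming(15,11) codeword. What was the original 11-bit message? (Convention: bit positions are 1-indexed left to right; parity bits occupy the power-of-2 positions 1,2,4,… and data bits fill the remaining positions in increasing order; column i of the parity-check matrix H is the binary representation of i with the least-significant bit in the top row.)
Parity bits occupy power-of-2 positions; data bits are at positions {3,5,6,7,9,10,11,12,13,14,15} (1-indexed).
Extract: c[3]=1 c[5]=0 c[6]=0 c[7]=1 c[9]=1 c[10]=0 c[11]=1 c[12]=0 c[13]=0 c[14]=0 c[15]=0
Data = 10011010000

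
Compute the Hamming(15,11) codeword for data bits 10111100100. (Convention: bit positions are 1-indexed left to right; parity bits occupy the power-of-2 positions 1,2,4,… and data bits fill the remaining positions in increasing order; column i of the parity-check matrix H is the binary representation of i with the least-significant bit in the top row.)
Codeword c = d · G (mod 2), d = 10111100100:
  c[0] = d·G[:,0] = (10111100100)·(11011010101) mod 2 = 1+0+0+1+1+0+0+0+1+0+0 mod 2 = 0
  c[1] = d·G[:,1] = (10111100100)·(10110110011) mod 2 = 1+0+1+1+0+1+0+0+0+0+0 mod 2 = 0
  c[2] = d·G[:,2] = (10111100100)·(10000000000) mod 2 = 1+0+0+0+0+0+0+0+0+0+0 mod 2 = 1
  c[3] = d·G[:,3] = (10111100100)·(01110001111) mod 2 = 0+0+1+1+0+0+0+0+1+0+0 mod 2 = 1
  c[4] = d·G[:,4] = (10111100100)·(01000000000) mod 2 = 0+0+0+0+0+0+0+0+0+0+0 mod 2 = 0
  c[5] = d·G[:,5] = (10111100100)·(00100000000) mod 2 = 0+0+1+0+0+0+0+0+0+0+0 mod 2 = 1
  c[6] = d·G[:,6] = (10111100100)·(00010000000) mod 2 = 0+0+0+1+0+0+0+0+0+0+0 mod 2 = 1
  c[7] = d·G[:,7] = (10111100100)·(00001111111) mod 2 = 0+0+0+0+1+1+0+0+1+0+0 mod 2 = 1
  c[8] = d·G[:,8] = (10111100100)·(00001000000) mod 2 = 0+0+0+0+1+0+0+0+0+0+0 mod 2 = 1
  c[9] = d·G[:,9] = (10111100100)·(00000100000) mod 2 = 0+0+0+0+0+1+0+0+0+0+0 mod 2 = 1
  c[10] = d·G[:,10] = (10111100100)·(00000010000) mod 2 = 0+0+0+0+0+0+0+0+0+0+0 mod 2 = 0
  c[11] = d·G[:,11] = (10111100100)·(00000001000) mod 2 = 0+0+0+0+0+0+0+0+0+0+0 mod 2 = 0
  c[12] = d·G[:,12] = (10111100100)·(00000000100) mod 2 = 0+0+0+0+0+0+0+0+1+0+0 mod 2 = 1
  c[13] = d·G[:,13] = (10111100100)·(00000000010) mod 2 = 0+0+0+0+0+0+0+0+0+0+0 mod 2 = 0
  c[14] = d·G[:,14] = (10111100100)·(00000000001) mod 2 = 0+0+0+0+0+0+0+0+0+0+0 mod 2 = 0
Codeword = 001101111100100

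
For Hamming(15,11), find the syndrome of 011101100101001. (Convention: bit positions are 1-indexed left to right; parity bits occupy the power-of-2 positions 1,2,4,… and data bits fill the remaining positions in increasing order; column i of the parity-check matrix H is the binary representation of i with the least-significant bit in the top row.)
Syndrome s = H · r^T (mod 2), r = 011101100101001:
  s[0] = (101010101010101)·(011101100101001) mod 2 = 0+0+1+0+0+0+1+0+0+0+0+0+0+0+1 mod 2 = 1
  s[1] = (011001100110011)·(011101100101001) mod 2 = 0+1+1+0+0+1+1+0+0+1+0+0+0+0+1 mod 2 = 0
  s[2] = (000111100001111)·(011101100101001) mod 2 = 0+0+0+1+0+1+1+0+0+0+0+1+0+0+1 mod 2 = 1
  s[3] = (000000011111111)·(011101100101001) mod 2 = 0+0+0+0+0+0+0+0+0+1+0+1+0+0+1 mod 2 = 1
Syndrome = 1011
Non-zero syndrome: error at position 13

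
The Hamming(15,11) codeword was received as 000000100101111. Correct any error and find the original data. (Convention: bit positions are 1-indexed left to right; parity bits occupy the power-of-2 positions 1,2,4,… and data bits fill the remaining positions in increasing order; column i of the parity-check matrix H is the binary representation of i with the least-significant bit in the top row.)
Syndrome s = H · r^T (mod 2), r = 000000100101111:
  s[0] = (101010101010101)·(000000100101111) mod 2 = 0+0+0+0+0+0+1+0+0+0+0+0+1+0+1 mod 2 = 1
  s[1] = (011001100110011)·(000000100101111) mod 2 = 0+0+0+0+0+0+1+0+0+1+0+0+0+1+1 mod 2 = 0
  s[2] = (000111100001111)·(000000100101111) mod 2 = 0+0+0+0+0+0+1+0+0+0+0+1+1+1+1 mod 2 = 1
  s[3] = (000000011111111)·(000000100101111) mod 2 = 0+0+0+0+0+0+0+0+0+1+0+1+1+1+1 mod 2 = 1
Syndrome = 1011
Column 13 of H equals this syndrome → error at bit 13 (1-indexed).
Flip bit 13: 000000100101111 → 000000100101011
Extract data bits at positions {3,5,6,7,9,10,11,12,13,14,15}: 00010101011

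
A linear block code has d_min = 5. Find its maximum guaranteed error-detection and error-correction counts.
(a) Detection requires d_min ≥ e+1, so e ≤ d_min − 1 = 4.
(b) Correction requires d_min ≥ 2t+1, so t ≤ ⌊(d_min − 1)/2⌋ = ⌊4/2⌋ = 2.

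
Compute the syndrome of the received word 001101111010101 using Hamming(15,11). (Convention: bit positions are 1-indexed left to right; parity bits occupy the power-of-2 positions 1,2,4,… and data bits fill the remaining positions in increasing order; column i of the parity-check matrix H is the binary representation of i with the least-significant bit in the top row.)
Syndrome s = H · r^T (mod 2), r = 001101111010101:
  s[0] = (101010101010101)·(001101111010101) mod 2 = 0+0+1+0+0+0+1+0+1+0+1+0+1+0+1 mod 2 = 0
  s[1] = (011001100110011)·(001101111010101) mod 2 = 0+0+1+0+0+1+1+0+0+0+1+0+0+0+1 mod 2 = 1
  s[2] = (000111100001111)·(001101111010101) mod 2 = 0+0+0+1+0+1+1+0+0+0+0+0+1+0+1 mod 2 = 1
  s[3] = (000000011111111)·(001101111010101) mod 2 = 0+0+0+0+0+0+0+1+1+0+1+0+1+0+1 mod 2 = 1
Syndrome = 0111
Non-zero syndrome: error at position 14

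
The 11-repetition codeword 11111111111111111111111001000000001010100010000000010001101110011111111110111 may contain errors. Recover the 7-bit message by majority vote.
Split into 11-bit blocks and majority-vote each:
  block 1 = 11111111111: 11 ones, 0 zeros → 1
  block 2 = 11111111111: 11 ones, 0 zeros → 1
  block 3 = 10010000000: 2 ones, 9 zeros → 0
  block 4 = 01010100010: 4 ones, 7 zeros → 0
  block 5 = 00000001000: 1 ones, 10 zeros → 0
  block 6 = 11011100111: 8 ones, 3 zeros → 1
  block 7 = 11111110111: 10 ones, 1 zeros → 1
Decoded = 1100011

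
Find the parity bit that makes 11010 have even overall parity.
Sum of data bits: 1+1+0+1+0 = 3.
3 mod 2 = 1, so parity bit = 1.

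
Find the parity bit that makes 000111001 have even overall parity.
Sum of data bits: 0+0+0+1+1+1+0+0+1 = 4.
4 mod 2 = 0, so parity bit = 0.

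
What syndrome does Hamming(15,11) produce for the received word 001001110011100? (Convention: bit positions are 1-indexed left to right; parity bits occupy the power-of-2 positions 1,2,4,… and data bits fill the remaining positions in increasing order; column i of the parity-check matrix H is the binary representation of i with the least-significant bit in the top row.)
Syndrome s = H · r^T (mod 2), r = 001001110011100:
  s[0] = (101010101010101)·(001001110011100) mod 2 = 0+0+1+0+0+0+1+0+0+0+1+0+1+0+0 mod 2 = 0
  s[1] = (011001100110011)·(001001110011100) mod 2 = 0+0+1+0+0+1+1+0+0+0+1+0+0+0+0 mod 2 = 0
  s[2] = (000111100001111)·(001001110011100) mod 2 = 0+0+0+0+0+1+1+0+0+0+0+1+1+0+0 mod 2 = 0
  s[3] = (000000011111111)·(001001110011100) mod 2 = 0+0+0+0+0+0+0+1+0+0+1+1+1+0+0 mod 2 = 0
Syndrome = 0000
s = 0: no error detected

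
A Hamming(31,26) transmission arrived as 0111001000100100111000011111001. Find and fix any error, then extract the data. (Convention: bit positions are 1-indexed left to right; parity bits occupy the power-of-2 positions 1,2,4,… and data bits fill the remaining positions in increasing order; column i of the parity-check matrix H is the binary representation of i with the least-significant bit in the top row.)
Syndrome s = H · r^T (mod 2), r = 0111001000100100111000011111001:
  s[0] = (1010101010101010101010101010101)·(0111001000100100111000011111001) mod 2 = 0+0+1+0+0+0+1+0+0+0+1+0+0+0+0+0+1+0+1+0+0+0+0+0+1+0+1+0+0+0+1 mod 2 = 0
  s[1] = (0110011001100110011001100110011)·(0111001000100100111000011111001) mod 2 = 0+1+1+0+0+0+1+0+0+0+1+0+0+1+0+0+0+1+1+0+0+0+0+0+0+1+1+0+0+0+1 mod 2 = 0
  s[2] = (0001111000011110000111100001111)·(0111001000100100111000011111001) mod 2 = 0+0+0+1+0+0+1+0+0+0+0+0+0+1+0+0+0+0+0+0+0+0+0+0+0+0+0+1+0+0+1 mod 2 = 1
  s[3] = (0000000111111110000000011111111)·(0111001000100100111000011111001) mod 2 = 0+0+0+0+0+0+0+0+0+0+1+0+0+1+0+0+0+0+0+0+0+0+0+1+1+1+1+1+0+0+1 mod 2 = 0
  s[4] = (0000000000000001111111111111111)·(0111001000100100111000011111001) mod 2 = 0+0+0+0+0+0+0+0+0+0+0+0+0+0+0+0+1+1+1+0+0+0+0+1+1+1+1+1+0+0+1 mod 2 = 1
Syndrome = 00101
Column 20 of H equals this syndrome → error at bit 20 (1-indexed).
Flip bit 20: 0111001000100100111000011111001 → 0111001000100100111100011111001
Extract data bits at positions {3,5,6,7,9,10,11,12,13,14,15,17,18,19,20,21,22,23,24,25,26,27,28,29,30,31}: 10010010010111100011111001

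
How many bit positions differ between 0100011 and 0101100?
XOR = 0001111, count of 1s = 4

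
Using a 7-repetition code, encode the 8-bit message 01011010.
Repeat each bit 7× and concatenate:
0→0000000  1→1111111  0→0000000  1→1111111  1→1111111  0→0000000  1→1111111  0→0000000
Codeword = 00000001111111000000011111111111111000000011111110000000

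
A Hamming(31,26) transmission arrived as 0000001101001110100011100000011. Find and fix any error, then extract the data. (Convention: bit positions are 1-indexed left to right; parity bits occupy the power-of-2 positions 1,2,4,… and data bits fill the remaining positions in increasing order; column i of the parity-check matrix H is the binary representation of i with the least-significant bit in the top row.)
Syndrome s = H · r^T (mod 2), r = 0000001101001110100011100000011:
  s[0] = (1010101010101010101010101010101)·(0000001101001110100011100000011) mod 2 = 0+0+0+0+0+0+1+0+0+0+0+0+1+0+1+0+1+0+0+0+1+0+1+0+0+0+0+0+0+0+1 mod 2 = 1
  s[1] = (0110011001100110011001100110011)·(0000001101001110100011100000011) mod 2 = 0+0+0+0+0+0+1+0+0+1+0+0+0+1+1+0+0+0+0+0+0+1+1+0+0+0+0+0+0+1+1 mod 2 = 0
  s[2] = (0001111000011110000111100001111)·(0000001101001110100011100000011) mod 2 = 0+0+0+0+0+0+1+0+0+0+0+0+1+1+1+0+0+0+0+0+1+1+1+0+0+0+0+0+0+1+1 mod 2 = 1
  s[3] = (0000000111111110000000011111111)·(0000001101001110100011100000011) mod 2 = 0+0+0+0+0+0+0+1+0+1+0+0+1+1+1+0+0+0+0+0+0+0+0+0+0+0+0+0+0+1+1 mod 2 = 1
  s[4] = (0000000000000001111111111111111)·(0000001101001110100011100000011) mod 2 = 0+0+0+0+0+0+0+0+0+0+0+0+0+0+0+0+1+0+0+0+1+1+1+0+0+0+0+0+0+1+1 mod 2 = 0
Syndrome = 10110
Column 13 of H equals this syndrome → error at bit 13 (1-indexed).
Flip bit 13: 0000001101001110100011100000011 → 0000001101000110100011100000011
Extract data bits at positions {3,5,6,7,9,10,11,12,13,14,15,17,18,19,20,21,22,23,24,25,26,27,28,29,30,31}: 00010100011100011100000011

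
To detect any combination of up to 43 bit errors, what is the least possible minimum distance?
Detecting e errors requires d_min ≥ e + 1 = 43 + 1 = 44.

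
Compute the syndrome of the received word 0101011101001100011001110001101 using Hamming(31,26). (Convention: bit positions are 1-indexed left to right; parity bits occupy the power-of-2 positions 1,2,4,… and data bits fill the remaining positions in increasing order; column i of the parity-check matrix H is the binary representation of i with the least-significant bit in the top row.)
Syndrome s = H · r^T (mod 2), r = 0101011101001100011001110001101:
  s[0] = (1010101010101010101010101010101)·(0101011101001100011001110001101) mod 2 = 0+0+0+0+0+0+1+0+0+0+0+0+1+0+0+0+0+0+1+0+0+0+1+0+0+0+0+0+1+0+1 mod 2 = 0
  s[1] = (0110011001100110011001100110011)·(0101011101001100011001110001101) mod 2 = 0+1+0+0+0+1+1+0+0+1+0+0+0+1+0+0+0+1+1+0+0+1+1+0+0+0+0+0+0+0+1 mod 2 = 0
  s[2] = (0001111000011110000111100001111)·(0101011101001100011001110001101) mod 2 = 0+0+0+1+0+1+1+0+0+0+0+0+1+1+0+0+0+0+0+0+0+1+1+0+0+0+0+1+1+0+1 mod 2 = 0
  s[3] = (0000000111111110000000011111111)·(0101011101001100011001110001101) mod 2 = 0+0+0+0+0+0+0+1+0+1+0+0+1+1+0+0+0+0+0+0+0+0+0+1+0+0+0+1+1+0+1 mod 2 = 0
  s[4] = (0000000000000001111111111111111)·(0101011101001100011001110001101) mod 2 = 0+0+0+0+0+0+0+0+0+0+0+0+0+0+0+0+0+1+1+0+0+1+1+1+0+0+0+1+1+0+1 mod 2 = 0
Syndrome = 00000
s = 0: no error detected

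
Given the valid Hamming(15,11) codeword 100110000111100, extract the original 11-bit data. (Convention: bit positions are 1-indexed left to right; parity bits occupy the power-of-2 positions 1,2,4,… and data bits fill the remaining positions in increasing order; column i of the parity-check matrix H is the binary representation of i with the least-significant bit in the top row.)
Parity bits occupy power-of-2 positions; data bits are at positions {3,5,6,7,9,10,11,12,13,14,15} (1-indexed).
Extract: c[3]=0 c[5]=1 c[6]=0 c[7]=0 c[9]=0 c[10]=1 c[11]=1 c[12]=1 c[13]=1 c[14]=0 c[15]=0
Data = 01000111100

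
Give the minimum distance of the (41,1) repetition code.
d_min = 41 (the only two codewords are 0…0 and 1…1, differing in all 41 positions).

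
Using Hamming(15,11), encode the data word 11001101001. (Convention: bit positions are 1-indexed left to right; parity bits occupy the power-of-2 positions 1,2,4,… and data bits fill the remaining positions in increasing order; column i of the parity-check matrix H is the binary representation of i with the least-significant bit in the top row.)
Codeword c = d · G (mod 2), d = 11001101001:
  c[0] = d·G[:,0] = (11001101001)·(11011010101) mod 2 = 1+1+0+0+1+0+0+0+0+0+1 mod 2 = 0
  c[1] = d·G[:,1] = (11001101001)·(10110110011) mod 2 = 1+0+0+0+0+1+0+0+0+0+1 mod 2 = 1
  c[2] = d·G[:,2] = (11001101001)·(10000000000) mod 2 = 1+0+0+0+0+0+0+0+0+0+0 mod 2 = 1
  c[3] = d·G[:,3] = (11001101001)·(01110001111) mod 2 = 0+1+0+0+0+0+0+1+0+0+1 mod 2 = 1
  c[4] = d·G[:,4] = (11001101001)·(01000000000) mod 2 = 0+1+0+0+0+0+0+0+0+0+0 mod 2 = 1
  c[5] = d·G[:,5] = (11001101001)·(00100000000) mod 2 = 0+0+0+0+0+0+0+0+0+0+0 mod 2 = 0
  c[6] = d·G[:,6] = (11001101001)·(00010000000) mod 2 = 0+0+0+0+0+0+0+0+0+0+0 mod 2 = 0
  c[7] = d·G[:,7] = (11001101001)·(00001111111) mod 2 = 0+0+0+0+1+1+0+1+0+0+1 mod 2 = 0
  c[8] = d·G[:,8] = (11001101001)·(00001000000) mod 2 = 0+0+0+0+1+0+0+0+0+0+0 mod 2 = 1
  c[9] = d·G[:,9] = (11001101001)·(00000100000) mod 2 = 0+0+0+0+0+1+0+0+0+0+0 mod 2 = 1
  c[10] = d·G[:,10] = (11001101001)·(00000010000) mod 2 = 0+0+0+0+0+0+0+0+0+0+0 mod 2 = 0
  c[11] = d·G[:,11] = (11001101001)·(00000001000) mod 2 = 0+0+0+0+0+0+0+1+0+0+0 mod 2 = 1
  c[12] = d·G[:,12] = (11001101001)·(00000000100) mod 2 = 0+0+0+0+0+0+0+0+0+0+0 mod 2 = 0
  c[13] = d·G[:,13] = (11001101001)·(00000000010) mod 2 = 0+0+0+0+0+0+0+0+0+0+0 mod 2 = 0
  c[14] = d·G[:,14] = (11001101001)·(00000000001) mod 2 = 0+0+0+0+0+0+0+0+0+0+1 mod 2 = 1
Codeword = 011110001101001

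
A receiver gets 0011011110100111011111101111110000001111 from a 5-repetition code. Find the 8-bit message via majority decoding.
Split into 5-bit blocks and majority-vote each:
  block 1 = 00110: 2 ones, 3 zeros → 0
  block 2 = 11110: 4 ones, 1 zeros → 1
  block 3 = 10011: 3 ones, 2 zeros → 1
  block 4 = 10111: 4 ones, 1 zeros → 1
  block 5 = 11101: 4 ones, 1 zeros → 1
  block 6 = 11111: 5 ones, 0 zeros → 1
  block 7 = 00000: 0 ones, 5 zeros → 0
  block 8 = 01111: 4 ones, 1 zeros → 1
Decoded = 01111101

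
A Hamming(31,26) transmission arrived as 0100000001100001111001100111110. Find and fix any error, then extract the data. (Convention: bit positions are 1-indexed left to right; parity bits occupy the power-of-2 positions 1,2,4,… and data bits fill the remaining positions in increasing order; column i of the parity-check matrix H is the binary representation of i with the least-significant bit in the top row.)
Syndrome s = H · r^T (mod 2), r = 0100000001100001111001100111110:
  s[0] = (1010101010101010101010101010101)·(0100000001100001111001100111110) mod 2 = 0+0+0+0+0+0+0+0+0+0+1+0+0+0+0+0+1+0+1+0+0+0+1+0+0+0+1+0+1+0+0 mod 2 = 0
  s[1] = (0110011001100110011001100110011)·(0100000001100001111001100111110) mod 2 = 0+1+0+0+0+0+0+0+0+1+1+0+0+0+0+0+0+1+1+0+0+1+1+0+0+1+1+0+0+1+0 mod 2 = 0
  s[2] = (0001111000011110000111100001111)·(0100000001100001111001100111110) mod 2 = 0+0+0+0+0+0+0+0+0+0+0+0+0+0+0+0+0+0+0+0+0+1+1+0+0+0+0+1+1+1+0 mod 2 = 1
  s[3] = (0000000111111110000000011111111)·(0100000001100001111001100111110) mod 2 = 0+0+0+0+0+0+0+0+0+1+1+0+0+0+0+0+0+0+0+0+0+0+0+0+0+1+1+1+1+1+0 mod 2 = 1
  s[4] = (0000000000000001111111111111111)·(0100000001100001111001100111110) mod 2 = 0+0+0+0+0+0+0+0+0+0+0+0+0+0+0+1+1+1+1+0+0+1+1+0+0+1+1+1+1+1+0 mod 2 = 1
Syndrome = 00111
Column 28 of H equals this syndrome → error at bit 28 (1-indexed).
Flip bit 28: 0100000001100001111001100111110 → 0100000001100001111001100110110
Extract data bits at positions {3,5,6,7,9,10,11,12,13,14,15,17,18,19,20,21,22,23,24,25,26,27,28,29,30,31}: 00000110000111001100110110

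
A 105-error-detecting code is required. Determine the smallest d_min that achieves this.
Detecting e errors requires d_min ≥ e + 1 = 105 + 1 = 106.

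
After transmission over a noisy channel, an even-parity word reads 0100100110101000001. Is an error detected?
Sum of received bits: 0+1+0+0+1+0+0+1+1+0+1+0+1+0+0+0+0+0+1 = 7; 7 mod 2 = 1. Result is 1 ≠ 0 → error detected.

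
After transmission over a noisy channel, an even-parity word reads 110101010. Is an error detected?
Sum of received bits: 1+1+0+1+0+1+0+1+0 = 5; 5 mod 2 = 1. Result is 1 ≠ 0 → error detected.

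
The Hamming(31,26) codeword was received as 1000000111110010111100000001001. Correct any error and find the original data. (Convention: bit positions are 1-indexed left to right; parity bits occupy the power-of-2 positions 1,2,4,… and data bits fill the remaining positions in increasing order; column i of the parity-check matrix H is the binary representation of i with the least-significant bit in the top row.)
Syndrome s = H · r^T (mod 2), r = 1000000111110010111100000001001:
  s[0] = (1010101010101010101010101010101)·(1000000111110010111100000001001) mod 2 = 1+0+0+0+0+0+0+0+1+0+1+0+0+0+1+0+1+0+1+0+0+0+0+0+0+0+0+0+0+0+1 mod 2 = 1
  s[1] = (0110011001100110011001100110011)·(1000000111110010111100000001001) mod 2 = 0+0+0+0+0+0+0+0+0+1+1+0+0+0+1+0+0+1+1+0+0+0+0+0+0+0+0+0+0+0+1 mod 2 = 0
  s[2] = (0001111000011110000111100001111)·(1000000111110010111100000001001) mod 2 = 0+0+0+0+0+0+0+0+0+0+0+1+0+0+1+0+0+0+0+1+0+0+0+0+0+0+0+1+0+0+1 mod 2 = 1
  s[3] = (0000000111111110000000011111111)·(1000000111110010111100000001001) mod 2 = 0+0+0+0+0+0+0+1+1+1+1+1+0+0+1+0+0+0+0+0+0+0+0+0+0+0+0+1+0+0+1 mod 2 = 0
  s[4] = (0000000000000001111111111111111)·(1000000111110010111100000001001) mod 2 = 0+0+0+0+0+0+0+0+0+0+0+0+0+0+0+0+1+1+1+1+0+0+0+0+0+0+0+1+0+0+1 mod 2 = 0
Syndrome = 10100
Column 5 of H equals this syndrome → error at bit 5 (1-indexed).
Flip bit 5: 1000000111110010111100000001001 → 1000100111110010111100000001001
Extract data bits at positions {3,5,6,7,9,10,11,12,13,14,15,17,18,19,20,21,22,23,24,25,26,27,28,29,30,31}: 01001111001111100000001001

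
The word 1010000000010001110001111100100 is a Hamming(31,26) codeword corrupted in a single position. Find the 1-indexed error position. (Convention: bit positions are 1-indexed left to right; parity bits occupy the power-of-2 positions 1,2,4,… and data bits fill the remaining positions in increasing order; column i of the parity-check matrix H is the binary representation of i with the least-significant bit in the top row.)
Syndrome s = H · r^T (mod 2), r = 1010000000010001110001111100100:
  s[0] = (1010101010101010101010101010101)·(1010000000010001110001111100100) mod 2 = 1+0+1+0+0+0+0+0+0+0+0+0+0+0+0+0+1+0+0+0+0+0+1+0+1+0+0+0+1+0+0 mod 2 = 0
  s[1] = (0110011001100110011001100110011)·(1010000000010001110001111100100) mod 2 = 0+0+1+0+0+0+0+0+0+0+0+0+0+0+0+0+0+1+0+0+0+1+1+0+0+1+0+0+0+0+0 mod 2 = 1
  s[2] = (0001111000011110000111100001111)·(1010000000010001110001111100100) mod 2 = 0+0+0+0+0+0+0+0+0+0+0+1+0+0+0+0+0+0+0+0+0+1+1+0+0+0+0+0+1+0+0 mod 2 = 0
  s[3] = (0000000111111110000000011111111)·(1010000000010001110001111100100) mod 2 = 0+0+0+0+0+0+0+0+0+0+0+1+0+0+0+0+0+0+0+0+0+0+0+1+1+1+0+0+1+0+0 mod 2 = 1
  s[4] = (0000000000000001111111111111111)·(1010000000010001110001111100100) mod 2 = 0+0+0+0+0+0+0+0+0+0+0+0+0+0+0+1+1+1+0+0+0+1+1+1+1+1+0+0+1+0+0 mod 2 = 1
Syndrome = 01011
Column i of H is the binary representation of i, so the syndrome is the binary index of the flipped bit.
Read s = 01011 with s[0] as LSB: 0·2^0 + 1·2^1 + 0·2^2 + 1·2^3 + 1·2^4 = 26.
Error is at bit position 26.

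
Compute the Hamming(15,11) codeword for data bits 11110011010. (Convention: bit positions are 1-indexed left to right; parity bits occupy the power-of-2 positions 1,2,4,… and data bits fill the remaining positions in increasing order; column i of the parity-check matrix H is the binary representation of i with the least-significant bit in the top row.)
Codeword c = d · G (mod 2), d = 11110011010:
  c[0] = d·G[:,0] = (11110011010)·(11011010101) mod 2 = 1+1+0+1+0+0+1+0+0+0+0 mod 2 = 0
  c[1] = d·G[:,1] = (11110011010)·(10110110011) mod 2 = 1+0+1+1+0+0+1+0+0+1+0 mod 2 = 1
  c[2] = d·G[:,2] = (11110011010)·(10000000000) mod 2 = 1+0+0+0+0+0+0+0+0+0+0 mod 2 = 1
  c[3] = d·G[:,3] = (11110011010)·(01110001111) mod 2 = 0+1+1+1+0+0+0+1+0+1+0 mod 2 = 1
  c[4] = d·G[:,4] = (11110011010)·(01000000000) mod 2 = 0+1+0+0+0+0+0+0+0+0+0 mod 2 = 1
  c[5] = d·G[:,5] = (11110011010)·(00100000000) mod 2 = 0+0+1+0+0+0+0+0+0+0+0 mod 2 = 1
  c[6] = d·G[:,6] = (11110011010)·(00010000000) mod 2 = 0+0+0+1+0+0+0+0+0+0+0 mod 2 = 1
  c[7] = d·G[:,7] = (11110011010)·(00001111111) mod 2 = 0+0+0+0+0+0+1+1+0+1+0 mod 2 = 1
  c[8] = d·G[:,8] = (11110011010)·(00001000000) mod 2 = 0+0+0+0+0+0+0+0+0+0+0 mod 2 = 0
  c[9] = d·G[:,9] = (11110011010)·(00000100000) mod 2 = 0+0+0+0+0+0+0+0+0+0+0 mod 2 = 0
  c[10] = d·G[:,10] = (11110011010)·(00000010000) mod 2 = 0+0+0+0+0+0+1+0+0+0+0 mod 2 = 1
  c[11] = d·G[:,11] = (11110011010)·(00000001000) mod 2 = 0+0+0+0+0+0+0+1+0+0+0 mod 2 = 1
  c[12] = d·G[:,12] = (11110011010)·(00000000100) mod 2 = 0+0+0+0+0+0+0+0+0+0+0 mod 2 = 0
  c[13] = d·G[:,13] = (11110011010)·(00000000010) mod 2 = 0+0+0+0+0+0+0+0+0+1+0 mod 2 = 1
  c[14] = d·G[:,14] = (11110011010)·(00000000001) mod 2 = 0+0+0+0+0+0+0+0+0+0+0 mod 2 = 0
Codeword = 011111110011010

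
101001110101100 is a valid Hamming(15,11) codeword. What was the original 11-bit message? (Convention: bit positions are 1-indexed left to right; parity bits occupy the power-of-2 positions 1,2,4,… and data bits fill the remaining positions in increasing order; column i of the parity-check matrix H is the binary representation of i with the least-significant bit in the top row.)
Parity bits occupy power-of-2 positions; data bits are at positions {3,5,6,7,9,10,11,12,13,14,15} (1-indexed).
Extract: c[3]=1 c[5]=0 c[6]=1 c[7]=1 c[9]=0 c[10]=1 c[11]=0 c[12]=1 c[13]=1 c[14]=0 c[15]=0
Data = 10110101100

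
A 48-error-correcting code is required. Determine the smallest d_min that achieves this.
Correcting t errors requires d_min ≥ 2t + 1 = 2·48 + 1 = 97.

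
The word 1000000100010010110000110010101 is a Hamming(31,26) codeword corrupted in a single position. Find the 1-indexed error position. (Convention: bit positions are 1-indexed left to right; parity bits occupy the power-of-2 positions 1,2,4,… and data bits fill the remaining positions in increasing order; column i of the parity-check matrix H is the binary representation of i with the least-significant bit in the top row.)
Syndrome s = H · r^T (mod 2), r = 1000000100010010110000110010101:
  s[0] = (1010101010101010101010101010101)·(1000000100010010110000110010101) mod 2 = 1+0+0+0+0+0+0+0+0+0+0+0+0+0+1+0+1+0+0+0+0+0+1+0+0+0+1+0+1+0+1 mod 2 = 1
  s[1] = (0110011001100110011001100110011)·(1000000100010010110000110010101) mod 2 = 0+0+0+0+0+0+0+0+0+0+0+0+0+0+1+0+0+1+0+0+0+0+1+0+0+0+1+0+0+0+1 mod 2 = 1
  s[2] = (0001111000011110000111100001111)·(1000000100010010110000110010101) mod 2 = 0+0+0+0+0+0+0+0+0+0+0+1+0+0+1+0+0+0+0+0+0+0+1+0+0+0+0+0+1+0+1 mod 2 = 1
  s[3] = (0000000111111110000000011111111)·(1000000100010010110000110010101) mod 2 = 0+0+0+0+0+0+0+1+0+0+0+1+0+0+1+0+0+0+0+0+0+0+0+1+0+0+1+0+1+0+1 mod 2 = 1
  s[4] = (0000000000000001111111111111111)·(1000000100010010110000110010101) mod 2 = 0+0+0+0+0+0+0+0+0+0+0+0+0+0+0+0+1+1+0+0+0+0+1+1+0+0+1+0+1+0+1 mod 2 = 1
Syndrome = 11111
Column i of H is the binary representation of i, so the syndrome is the binary index of the flipped bit.
Read s = 11111 with s[0] as LSB: 1·2^0 + 1·2^1 + 1·2^2 + 1·2^3 + 1·2^4 = 31.
Error is at bit position 31.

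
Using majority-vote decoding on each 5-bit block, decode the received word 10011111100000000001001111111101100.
Split into 5-bit blocks and majority-vote each:
  block 1 = 10011: 3 ones, 2 zeros → 1
  block 2 = 11110: 4 ones, 1 zeros → 1
  block 3 = 00000: 0 ones, 5 zeros → 0
  block 4 = 00001: 1 ones, 4 zeros → 0
  block 5 = 00111: 3 ones, 2 zeros → 1
  block 6 = 11111: 5 ones, 0 zeros → 1
  block 7 = 01100: 2 ones, 3 zeros → 0
Decoded = 1100110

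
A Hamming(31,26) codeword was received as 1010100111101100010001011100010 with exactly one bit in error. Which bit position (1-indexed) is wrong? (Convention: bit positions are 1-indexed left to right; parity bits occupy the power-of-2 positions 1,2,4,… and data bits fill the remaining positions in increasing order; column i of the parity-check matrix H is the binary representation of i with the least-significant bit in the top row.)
Syndrome s = H · r^T (mod 2), r = 1010100111101100010001011100010:
  s[0] = (1010101010101010101010101010101)·(1010100111101100010001011100010) mod 2 = 1+0+1+0+1+0+0+0+1+0+1+0+1+0+0+0+0+0+0+0+0+0+0+0+1+0+0+0+0+0+0 mod 2 = 1
  s[1] = (0110011001100110011001100110011)·(1010100111101100010001011100010) mod 2 = 0+0+1+0+0+0+0+0+0+1+1+0+0+1+0+0+0+1+0+0+0+1+0+0+0+1+0+0+0+1+0 mod 2 = 0
  s[2] = (0001111000011110000111100001111)·(1010100111101100010001011100010) mod 2 = 0+0+0+0+1+0+0+0+0+0+0+0+1+1+0+0+0+0+0+0+0+1+0+0+0+0+0+0+0+1+0 mod 2 = 1
  s[3] = (0000000111111110000000011111111)·(1010100111101100010001011100010) mod 2 = 0+0+0+0+0+0+0+1+1+1+1+0+1+1+0+0+0+0+0+0+0+0+0+1+1+1+0+0+0+1+0 mod 2 = 0
  s[4] = (0000000000000001111111111111111)·(1010100111101100010001011100010) mod 2 = 0+0+0+0+0+0+0+0+0+0+0+0+0+0+0+0+0+1+0+0+0+1+0+1+1+1+0+0+0+1+0 mod 2 = 0
Syndrome = 10100
Column i of H is the binary representation of i, so the syndrome is the binary index of the flipped bit.
Read s = 10100 with s[0] as LSB: 1·2^0 + 0·2^1 + 1·2^2 + 0·2^3 + 0·2^4 = 5.
Error is at bit position 5.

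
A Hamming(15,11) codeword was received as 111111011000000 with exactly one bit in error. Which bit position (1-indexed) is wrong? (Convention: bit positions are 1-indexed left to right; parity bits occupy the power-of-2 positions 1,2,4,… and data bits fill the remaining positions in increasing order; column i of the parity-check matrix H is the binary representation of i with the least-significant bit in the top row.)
Syndrome s = H · r^T (mod 2), r = 111111011000000:
  s[0] = (101010101010101)·(111111011000000) mod 2 = 1+0+1+0+1+0+0+0+1+0+0+0+0+0+0 mod 2 = 0
  s[1] = (011001100110011)·(111111011000000) mod 2 = 0+1+1+0+0+1+0+0+0+0+0+0+0+0+0 mod 2 = 1
  s[2] = (000111100001111)·(111111011000000) mod 2 = 0+0+0+1+1+1+0+0+0+0+0+0+0+0+0 mod 2 = 1
  s[3] = (000000011111111)·(111111011000000) mod 2 = 0+0+0+0+0+0+0+1+1+0+0+0+0+0+0 mod 2 = 0
Syndrome = 0110
Column i of H is the binary representation of i, so the syndrome is the binary index of the flipped bit.
Read s = 0110 with s[0] as LSB: 0·2^0 + 1·2^1 + 1·2^2 + 0·2^3 = 6.
Error is at bit position 6.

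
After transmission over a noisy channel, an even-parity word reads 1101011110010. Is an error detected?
Sum of received bits: 1+1+0+1+0+1+1+1+1+0+0+1+0 = 8; 8 mod 2 = 0. Result is 0 → no error detected.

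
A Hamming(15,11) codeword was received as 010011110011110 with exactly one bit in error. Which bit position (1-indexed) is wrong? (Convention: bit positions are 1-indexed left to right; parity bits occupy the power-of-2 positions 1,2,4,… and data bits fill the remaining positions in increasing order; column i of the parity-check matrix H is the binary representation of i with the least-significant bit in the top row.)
Syndrome s = H · r^T (mod 2), r = 010011110011110:
  s[0] = (101010101010101)·(010011110011110) mod 2 = 0+0+0+0+1+0+1+0+0+0+1+0+1+0+0 mod 2 = 0
  s[1] = (011001100110011)·(010011110011110) mod 2 = 0+1+0+0+0+1+1+0+0+0+1+0+0+1+0 mod 2 = 1
  s[2] = (000111100001111)·(010011110011110) mod 2 = 0+0+0+0+1+1+1+0+0+0+0+1+1+1+0 mod 2 = 0
  s[3] = (000000011111111)·(010011110011110) mod 2 = 0+0+0+0+0+0+0+1+0+0+1+1+1+1+0 mod 2 = 1
Syndrome = 0101
Column i of H is the binary representation of i, so the syndrome is the binary index of the flipped bit.
Read s = 0101 with s[0] as LSB: 0·2^0 + 1·2^1 + 0·2^2 + 1·2^3 = 10.
Error is at bit position 10.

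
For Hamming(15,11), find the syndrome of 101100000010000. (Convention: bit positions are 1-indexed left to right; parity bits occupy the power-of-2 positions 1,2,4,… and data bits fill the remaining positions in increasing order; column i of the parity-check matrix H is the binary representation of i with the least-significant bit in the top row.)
Syndrome s = H · r^T (mod 2), r = 101100000010000:
  s[0] = (101010101010101)·(101100000010000) mod 2 = 1+0+1+0+0+0+0+0+0+0+1+0+0+0+0 mod 2 = 1
  s[1] = (011001100110011)·(101100000010000) mod 2 = 0+0+1+0+0+0+0+0+0+0+1+0+0+0+0 mod 2 = 0
  s[2] = (000111100001111)·(101100000010000) mod 2 = 0+0+0+1+0+0+0+0+0+0+0+0+0+0+0 mod 2 = 1
  s[3] = (000000011111111)·(101100000010000) mod 2 = 0+0+0+0+0+0+0+0+0+0+1+0+0+0+0 mod 2 = 1
Syndrome = 1011
Non-zero syndrome: error at position 13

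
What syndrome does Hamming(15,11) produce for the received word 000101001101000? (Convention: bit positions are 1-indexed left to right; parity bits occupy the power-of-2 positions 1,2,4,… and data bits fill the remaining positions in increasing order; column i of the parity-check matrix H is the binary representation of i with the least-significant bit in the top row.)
Syndrome s = H · r^T (mod 2), r = 000101001101000:
  s[0] = (101010101010101)·(000101001101000) mod 2 = 0+0+0+0+0+0+0+0+1+0+0+0+0+0+0 mod 2 = 1
  s[1] = (011001100110011)·(000101001101000) mod 2 = 0+0+0+0+0+1+0+0+0+1+0+0+0+0+0 mod 2 = 0
  s[2] = (000111100001111)·(000101001101000) mod 2 = 0+0+0+1+0+1+0+0+0+0+0+1+0+0+0 mod 2 = 1
  s[3] = (000000011111111)·(000101001101000) mod 2 = 0+0+0+0+0+0+0+0+1+1+0+1+0+0+0 mod 2 = 1
Syndrome = 1011
Non-zero syndrome: error at position 13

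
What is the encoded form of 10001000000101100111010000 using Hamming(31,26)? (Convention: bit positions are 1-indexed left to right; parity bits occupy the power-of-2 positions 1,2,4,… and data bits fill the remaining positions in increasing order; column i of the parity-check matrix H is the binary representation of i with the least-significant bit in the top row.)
Codeword c = d · G (mod 2), d = 10001000000101100111010000:
  c[0] = d·G[:,0] = (10001000000101100111010000)·(11011010101101010101010101) mod 2 = 1+0+0+0+1+0+0+0+0+0+0+1+0+1+0+0+0+1+0+1+0+1+0+0+0+0 mod 2 = 1
  c[1] = d·G[:,1] = (10001000000101100111010000)·(10110110011011001100110011) mod 2 = 1+0+0+0+0+0+0+0+0+0+0+0+0+1+0+0+0+1+0+0+0+1+0+0+0+0 mod 2 = 0
  c[2] = d·G[:,2] = (10001000000101100111010000)·(10000000000000000000000000) mod 2 = 1+0+0+0+0+0+0+0+0+0+0+0+0+0+0+0+0+0+0+0+0+0+0+0+0+0 mod 2 = 1
  c[3] = d·G[:,3] = (10001000000101100111010000)·(01110001111000111100001111) mod 2 = 0+0+0+0+0+0+0+0+0+0+0+0+0+0+1+0+0+1+0+0+0+0+0+0+0+0 mod 2 = 0
  c[4] = d·G[:,4] = (10001000000101100111010000)·(01000000000000000000000000) mod 2 = 0+0+0+0+0+0+0+0+0+0+0+0+0+0+0+0+0+0+0+0+0+0+0+0+0+0 mod 2 = 0
  c[5] = d·G[:,5] = (10001000000101100111010000)·(00100000000000000000000000) mod 2 = 0+0+0+0+0+0+0+0+0+0+0+0+0+0+0+0+0+0+0+0+0+0+0+0+0+0 mod 2 = 0
  c[6] = d·G[:,6] = (10001000000101100111010000)·(00010000000000000000000000) mod 2 = 0+0+0+0+0+0+0+0+0+0+0+0+0+0+0+0+0+0+0+0+0+0+0+0+0+0 mod 2 = 0
  c[7] = d·G[:,7] = (10001000000101100111010000)·(00001111111000000011111111) mod 2 = 0+0+0+0+1+0+0+0+0+0+0+0+0+0+0+0+0+0+1+1+0+1+0+0+0+0 mod 2 = 0
  c[8] = d·G[:,8] = (10001000000101100111010000)·(00001000000000000000000000) mod 2 = 0+0+0+0+1+0+0+0+0+0+0+0+0+0+0+0+0+0+0+0+0+0+0+0+0+0 mod 2 = 1
  c[9] = d·G[:,9] = (10001000000101100111010000)·(00000100000000000000000000) mod 2 = 0+0+0+0+0+0+0+0+0+0+0+0+0+0+0+0+0+0+0+0+0+0+0+0+0+0 mod 2 = 0
  c[10] = d·G[:,10] = (10001000000101100111010000)·(00000010000000000000000000) mod 2 = 0+0+0+0+0+0+0+0+0+0+0+0+0+0+0+0+0+0+0+0+0+0+0+0+0+0 mod 2 = 0
  c[11] = d·G[:,11] = (10001000000101100111010000)·(00000001000000000000000000) mod 2 = 0+0+0+0+0+0+0+0+0+0+0+0+0+0+0+0+0+0+0+0+0+0+0+0+0+0 mod 2 = 0
  c[12] = d·G[:,12] = (10001000000101100111010000)·(00000000100000000000000000) mod 2 = 0+0+0+0+0+0+0+0+0+0+0+0+0+0+0+0+0+0+0+0+0+0+0+0+0+0 mod 2 = 0
  c[13] = d·G[:,13] = (10001000000101100111010000)·(00000000010000000000000000) mod 2 = 0+0+0+0+0+0+0+0+0+0+0+0+0+0+0+0+0+0+0+0+0+0+0+0+0+0 mod 2 = 0
  c[14] = d·G[:,14] = (10001000000101100111010000)·(00000000001000000000000000) mod 2 = 0+0+0+0+0+0+0+0+0+0+0+0+0+0+0+0+0+0+0+0+0+0+0+0+0+0 mod 2 = 0
  c[15] = d·G[:,15] = (10001000000101100111010000)·(00000000000111111111111111) mod 2 = 0+0+0+0+0+0+0+0+0+0+0+1+0+1+1+0+0+1+1+1+0+1+0+0+0+0 mod 2 = 1
  c[16] = d·G[:,16] = (10001000000101100111010000)·(00000000000100000000000000) mod 2 = 0+0+0+0+0+0+0+0+0+0+0+1+0+0+0+0+0+0+0+0+0+0+0+0+0+0 mod 2 = 1
  c[17] = d·G[:,17] = (10001000000101100111010000)·(00000000000010000000000000) mod 2 = 0+0+0+0+0+0+0+0+0+0+0+0+0+0+0+0+0+0+0+0+0+0+0+0+0+0 mod 2 = 0
  c[18] = d·G[:,18] = (10001000000101100111010000)·(00000000000001000000000000) mod 2 = 0+0+0+0+0+0+0+0+0+0+0+0+0+1+0+0+0+0+0+0+0+0+0+0+0+0 mod 2 = 1
  c[19] = d·G[:,19] = (10001000000101100111010000)·(00000000000000100000000000) mod 2 = 0+0+0+0+0+0+0+0+0+0+0+0+0+0+1+0+0+0+0+0+0+0+0+0+0+0 mod 2 = 1
  c[20] = d·G[:,20] = (10001000000101100111010000)·(00000000000000010000000000) mod 2 = 0+0+0+0+0+0+0+0+0+0+0+0+0+0+0+0+0+0+0+0+0+0+0+0+0+0 mod 2 = 0
  c[21] = d·G[:,21] = (10001000000101100111010000)·(00000000000000001000000000) mod 2 = 0+0+0+0+0+0+0+0+0+0+0+0+0+0+0+0+0+0+0+0+0+0+0+0+0+0 mod 2 = 0
  c[22] = d·G[:,22] = (10001000000101100111010000)·(00000000000000000100000000) mod 2 = 0+0+0+0+0+0+0+0+0+0+0+0+0+0+0+0+0+1+0+0+0+0+0+0+0+0 mod 2 = 1
  c[23] = d·G[:,23] = (10001000000101100111010000)·(00000000000000000010000000) mod 2 = 0+0+0+0+0+0+0+0+0+0+0+0+0+0+0+0+0+0+1+0+0+0+0+0+0+0 mod 2 = 1
  c[24] = d·G[:,24] = (10001000000101100111010000)·(00000000000000000001000000) mod 2 = 0+0+0+0+0+0+0+0+0+0+0+0+0+0+0+0+0+0+0+1+0+0+0+0+0+0 mod 2 = 1
  c[25] = d·G[:,25] = (10001000000101100111010000)·(00000000000000000000100000) mod 2 = 0+0+0+0+0+0+0+0+0+0+0+0+0+0+0+0+0+0+0+0+0+0+0+0+0+0 mod 2 = 0
  c[26] = d·G[:,26] = (10001000000101100111010000)·(00000000000000000000010000) mod 2 = 0+0+0+0+0+0+0+0+0+0+0+0+0+0+0+0+0+0+0+0+0+1+0+0+0+0 mod 2 = 1
  c[27] = d·G[:,27] = (10001000000101100111010000)·(00000000000000000000001000) mod 2 = 0+0+0+0+0+0+0+0+0+0+0+0+0+0+0+0+0+0+0+0+0+0+0+0+0+0 mod 2 = 0
  c[28] = d·G[:,28] = (10001000000101100111010000)·(00000000000000000000000100) mod 2 = 0+0+0+0+0+0+0+0+0+0+0+0+0+0+0+0+0+0+0+0+0+0+0+0+0+0 mod 2 = 0
  c[29] = d·G[:,29] = (10001000000101100111010000)·(00000000000000000000000010) mod 2 = 0+0+0+0+0+0+0+0+0+0+0+0+0+0+0+0+0+0+0+0+0+0+0+0+0+0 mod 2 = 0
  c[30] = d·G[:,30] = (10001000000101100111010000)·(00000000000000000000000001) mod 2 = 0+0+0+0+0+0+0+0+0+0+0+0+0+0+0+0+0+0+0+0+0+0+0+0+0+0 mod 2 = 0
Codeword = 1010000010000001101100111010000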